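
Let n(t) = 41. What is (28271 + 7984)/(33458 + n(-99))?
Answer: 36255/33499 ≈ 1.0823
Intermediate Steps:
(28271 + 7984)/(33458 + n(-99)) = (28271 + 7984)/(33458 + 41) = 36255/33499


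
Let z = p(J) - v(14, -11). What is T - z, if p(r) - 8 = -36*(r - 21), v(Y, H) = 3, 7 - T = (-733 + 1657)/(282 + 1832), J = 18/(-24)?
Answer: -117997/151 ≈ -781.44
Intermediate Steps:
J = -¾ (J = 18*(-1/24) = -¾ ≈ -0.75000)
T = 991/151 (T = 7 - (-733 + 1657)/(282 + 1832) = 7 - 924/2114 = 7 - 1*66/151 = 7 - 66/151 = 991/151 ≈ 6.5629)
p(r) = 764 - 36*r (p(r) = 8 - 36*(r - 21) = 8 - 36*(-21 + r) = 8 + (756 - 36*r) = 764 - 36*r)
z = 788 (z = (764 - 36*(-¾)) - 1*3 = (764 + 27) - 3 = 791 - 3 = 788)
T - z = 991/151 - 1*788 = 991/151 - 788 = -117997/151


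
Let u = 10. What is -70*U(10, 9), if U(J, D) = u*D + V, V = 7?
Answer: -6790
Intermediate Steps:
U(J, D) = 7 + 10*D (U(J, D) = 10*D + 7 = 7 + 10*D)
-70*U(10, 9) = -70*(7 + 10*9) = -70*(7 + 90) = -70*97 = -6790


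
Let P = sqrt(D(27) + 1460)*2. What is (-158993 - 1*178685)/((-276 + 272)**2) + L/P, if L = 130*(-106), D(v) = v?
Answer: -168839/8 - 6890*sqrt(1487)/1487 ≈ -21284.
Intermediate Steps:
P = 2*sqrt(1487) (P = sqrt(27 + 1460)*2 = sqrt(1487)*2 = 2*sqrt(1487) ≈ 77.123)
L = -13780
(-158993 - 1*178685)/((-276 + 272)**2) + L/P = (-158993 - 1*178685)/((-276 + 272)**2) - 13780*sqrt(1487)/2974 = (-158993 - 178685)/((-4)**2) - 6890*sqrt(1487)/1487 = -337678/16 - 6890*sqrt(1487)/1487 = -337678*1/16 - 6890*sqrt(1487)/1487 = -168839/8 - 6890*sqrt(1487)/1487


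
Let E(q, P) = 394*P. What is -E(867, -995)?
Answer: 392030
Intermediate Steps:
-E(867, -995) = -394*(-995) = -1*(-392030) = 392030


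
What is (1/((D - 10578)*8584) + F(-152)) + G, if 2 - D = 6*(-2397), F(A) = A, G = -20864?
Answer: -686607515263/32670704 ≈ -21016.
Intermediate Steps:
D = 14384 (D = 2 - 6*(-2397) = 2 - 1*(-14382) = 2 + 14382 = 14384)
(1/((D - 10578)*8584) + F(-152)) + G = (1/((14384 - 10578)*8584) - 152) - 20864 = ((1/8584)/3806 - 152) - 20864 = ((1/3806)*(1/8584) - 152) - 20864 = (1/32670704 - 152) - 20864 = -4965947007/32670704 - 20864 = -686607515263/32670704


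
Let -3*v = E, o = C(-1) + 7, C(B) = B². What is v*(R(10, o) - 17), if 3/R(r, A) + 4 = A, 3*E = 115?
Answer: 7475/36 ≈ 207.64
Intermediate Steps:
o = 8 (o = (-1)² + 7 = 1 + 7 = 8)
E = 115/3 (E = (⅓)*115 = 115/3 ≈ 38.333)
R(r, A) = 3/(-4 + A)
v = -115/9 (v = -⅓*115/3 = -115/9 ≈ -12.778)
v*(R(10, o) - 17) = -115*(3/(-4 + 8) - 17)/9 = -115*(3/4 - 17)/9 = -115*(3*(¼) - 17)/9 = -115*(¾ - 17)/9 = -115/9*(-65/4) = 7475/36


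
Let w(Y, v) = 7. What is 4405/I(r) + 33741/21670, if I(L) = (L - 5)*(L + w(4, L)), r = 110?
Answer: 101992907/53243190 ≈ 1.9156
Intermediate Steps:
I(L) = (-5 + L)*(7 + L) (I(L) = (L - 5)*(L + 7) = (-5 + L)*(7 + L))
4405/I(r) + 33741/21670 = 4405/(-35 + 110**2 + 2*110) + 33741/21670 = 4405/(-35 + 12100 + 220) + 33741*(1/21670) = 4405/12285 + 33741/21670 = 4405*(1/12285) + 33741/21670 = 881/2457 + 33741/21670 = 101992907/53243190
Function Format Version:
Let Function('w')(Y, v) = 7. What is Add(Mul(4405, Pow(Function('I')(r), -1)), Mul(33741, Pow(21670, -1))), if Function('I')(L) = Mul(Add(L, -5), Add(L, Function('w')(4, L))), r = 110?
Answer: Rational(101992907, 53243190) ≈ 1.9156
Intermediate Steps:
Function('I')(L) = Mul(Add(-5, L), Add(7, L)) (Function('I')(L) = Mul(Add(L, -5), Add(L, 7)) = Mul(Add(-5, L), Add(7, L)))
Add(Mul(4405, Pow(Function('I')(r), -1)), Mul(33741, Pow(21670, -1))) = Add(Mul(4405, Pow(Add(-35, Pow(110, 2), Mul(2, 110)), -1)), Mul(33741, Pow(21670, -1))) = Add(Mul(4405, Pow(Add(-35, 12100, 220), -1)), Mul(33741, Rational(1, 21670))) = Add(Mul(4405, Pow(12285, -1)), Rational(33741, 21670)) = Add(Mul(4405, Rational(1, 12285)), Rational(33741, 21670)) = Add(Rational(881, 2457), Rational(33741, 21670)) = Rational(101992907, 53243190)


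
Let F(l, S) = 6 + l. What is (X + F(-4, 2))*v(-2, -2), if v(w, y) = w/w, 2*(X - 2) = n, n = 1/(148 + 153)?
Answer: 2409/602 ≈ 4.0017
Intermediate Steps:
n = 1/301 ≈ 0.0033223
X = 1205/602 (X = 2 + (½)*(1/301) = 2 + 1/602 = 1205/602 ≈ 2.0017)
v(w, y) = 1
(X + F(-4, 2))*v(-2, -2) = (1205/602 + (6 - 4))*1 = (1205/602 + 2)*1 = (2409/602)*1 = 2409/602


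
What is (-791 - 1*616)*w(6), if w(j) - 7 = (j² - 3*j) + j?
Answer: -43617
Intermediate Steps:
w(j) = 7 + j² - 2*j (w(j) = 7 + ((j² - 3*j) + j) = 7 + (j² - 2*j) = 7 + j² - 2*j)
(-791 - 1*616)*w(6) = (-791 - 1*616)*(7 + 6² - 2*6) = (-791 - 616)*(7 + 36 - 12) = -1407*31 = -43617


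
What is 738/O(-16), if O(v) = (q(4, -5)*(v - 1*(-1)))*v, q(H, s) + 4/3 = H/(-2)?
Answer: -369/400 ≈ -0.92250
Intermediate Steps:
q(H, s) = -4/3 - H/2 (q(H, s) = -4/3 + H/(-2) = -4/3 + H*(-1/2) = -4/3 - H/2)
O(v) = v*(-10/3 - 10*v/3) (O(v) = ((-4/3 - 1/2*4)*(v - 1*(-1)))*v = ((-4/3 - 2)*(v + 1))*v = (-10*(1 + v)/3)*v = (-10/3 - 10*v/3)*v = v*(-10/3 - 10*v/3))
738/O(-16) = 738/((-10/3*(-16)*(1 - 16))) = 738/((-10/3*(-16)*(-15))) = 738/(-800) = 738*(-1/800) = -369/400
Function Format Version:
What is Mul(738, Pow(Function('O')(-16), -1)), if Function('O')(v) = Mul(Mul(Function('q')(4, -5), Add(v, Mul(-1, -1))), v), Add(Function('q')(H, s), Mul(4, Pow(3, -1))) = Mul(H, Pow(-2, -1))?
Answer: Rational(-369, 400) ≈ -0.92250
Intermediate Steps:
Function('q')(H, s) = Add(Rational(-4, 3), Mul(Rational(-1, 2), H)) (Function('q')(H, s) = Add(Rational(-4, 3), Mul(H, Pow(-2, -1))) = Add(Rational(-4, 3), Mul(H, Rational(-1, 2))) = Add(Rational(-4, 3), Mul(Rational(-1, 2), H)))
Function('O')(v) = Mul(v, Add(Rational(-10, 3), Mul(Rational(-10, 3), v))) (Function('O')(v) = Mul(Mul(Add(Rational(-4, 3), Mul(Rational(-1, 2), 4)), Add(v, Mul(-1, -1))), v) = Mul(Mul(Add(Rational(-4, 3), -2), Add(v, 1)), v) = Mul(Mul(Rational(-10, 3), Add(1, v)), v) = Mul(Add(Rational(-10, 3), Mul(Rational(-10, 3), v)), v) = Mul(v, Add(Rational(-10, 3), Mul(Rational(-10, 3), v))))
Mul(738, Pow(Function('O')(-16), -1)) = Mul(738, Pow(Mul(Rational(-10, 3), -16, Add(1, -16)), -1)) = Mul(738, Pow(Mul(Rational(-10, 3), -16, -15), -1)) = Mul(738, Pow(-800, -1)) = Mul(738, Rational(-1, 800)) = Rational(-369, 400)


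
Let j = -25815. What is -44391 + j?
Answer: -70206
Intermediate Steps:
-44391 + j = -44391 - 25815 = -70206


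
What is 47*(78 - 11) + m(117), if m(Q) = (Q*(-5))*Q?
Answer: -65296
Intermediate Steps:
m(Q) = -5*Q² (m(Q) = (-5*Q)*Q = -5*Q²)
47*(78 - 11) + m(117) = 47*(78 - 11) - 5*117² = 47*67 - 5*13689 = 3149 - 68445 = -65296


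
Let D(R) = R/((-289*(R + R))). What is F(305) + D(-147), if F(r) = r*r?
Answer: 53768449/578 ≈ 93025.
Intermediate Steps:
D(R) = -1/578 (D(R) = R/((-578*R)) = R*(-1/(578*R)) = -1/578)
F(r) = r**2
F(305) + D(-147) = 305**2 - 1/578 = 93025 - 1/578 = 53768449/578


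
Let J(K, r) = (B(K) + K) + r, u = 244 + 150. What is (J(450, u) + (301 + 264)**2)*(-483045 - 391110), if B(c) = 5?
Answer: -279794287470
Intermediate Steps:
u = 394
J(K, r) = 5 + K + r (J(K, r) = (5 + K) + r = 5 + K + r)
(J(450, u) + (301 + 264)**2)*(-483045 - 391110) = ((5 + 450 + 394) + (301 + 264)**2)*(-483045 - 391110) = (849 + 565**2)*(-874155) = (849 + 319225)*(-874155) = 320074*(-874155) = -279794287470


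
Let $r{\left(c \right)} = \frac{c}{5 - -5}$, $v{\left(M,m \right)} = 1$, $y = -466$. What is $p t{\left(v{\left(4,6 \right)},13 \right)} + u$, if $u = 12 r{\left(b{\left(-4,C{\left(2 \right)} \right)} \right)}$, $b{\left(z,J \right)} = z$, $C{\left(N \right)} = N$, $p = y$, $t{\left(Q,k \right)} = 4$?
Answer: $- \frac{9344}{5} \approx -1868.8$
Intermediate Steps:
$p = -466$
$r{\left(c \right)} = \frac{c}{10}$ ($r{\left(c \right)} = \frac{c}{5 + 5} = \frac{c}{10}$)
$u = - \frac{24}{5}$ ($u = 12 \cdot \frac{1}{10} \left(-4\right) = 12 \left(- \frac{2}{5}\right) = - \frac{24}{5} \approx -4.8$)
$p t{\left(v{\left(4,6 \right)},13 \right)} + u = \left(-466\right) 4 - \frac{24}{5} = -1864 - \frac{24}{5} = - \frac{9344}{5}$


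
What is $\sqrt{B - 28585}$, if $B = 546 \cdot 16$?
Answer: $i \sqrt{19849} \approx 140.89 i$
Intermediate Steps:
$B = 8736$
$\sqrt{B - 28585} = \sqrt{8736 - 28585} = \sqrt{-19849} = i \sqrt{19849}$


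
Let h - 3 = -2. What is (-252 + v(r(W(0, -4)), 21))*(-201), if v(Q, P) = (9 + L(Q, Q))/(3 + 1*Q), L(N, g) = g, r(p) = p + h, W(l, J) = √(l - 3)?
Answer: 953745/19 + 1206*I*√3/19 ≈ 50197.0 + 109.94*I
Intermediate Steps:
W(l, J) = √(-3 + l)
h = 1 (h = 3 - 2 = 1)
r(p) = 1 + p (r(p) = p + 1 = 1 + p)
v(Q, P) = (9 + Q)/(3 + Q) (v(Q, P) = (9 + Q)/(3 + 1*Q) = (9 + Q)/(3 + Q))
(-252 + v(r(W(0, -4)), 21))*(-201) = (-252 + (9 + (1 + √(-3 + 0)))/(3 + (1 + √(-3 + 0))))*(-201) = (-252 + (9 + (1 + √(-3)))/(3 + (1 + √(-3))))*(-201) = (-252 + (9 + (1 + I*√3))/(3 + (1 + I*√3)))*(-201) = (-252 + (10 + I*√3)/(4 + I*√3))*(-201) = 50652 - 201*(10 + I*√3)/(4 + I*√3)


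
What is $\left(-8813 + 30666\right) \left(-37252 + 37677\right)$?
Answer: $9287525$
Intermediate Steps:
$\left(-8813 + 30666\right) \left(-37252 + 37677\right) = 21853 \cdot 425 = 9287525$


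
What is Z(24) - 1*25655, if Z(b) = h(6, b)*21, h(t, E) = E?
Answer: -25151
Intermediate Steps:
Z(b) = 21*b (Z(b) = b*21 = 21*b)
Z(24) - 1*25655 = 21*24 - 1*25655 = 504 - 25655 = -25151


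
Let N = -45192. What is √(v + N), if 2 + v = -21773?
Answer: I*√66967 ≈ 258.78*I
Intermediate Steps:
v = -21775 (v = -2 - 21773 = -21775)
√(v + N) = √(-21775 - 45192) = √(-66967) = I*√66967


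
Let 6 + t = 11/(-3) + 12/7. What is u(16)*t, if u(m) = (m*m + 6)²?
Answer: -11463548/21 ≈ -5.4588e+5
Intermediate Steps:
u(m) = (6 + m²)² (u(m) = (m² + 6)² = (6 + m²)²)
t = -167/21 (t = -6 + (11/(-3) + 12/7) = -6 + (11*(-⅓) + 12*(⅐)) = -6 + (-11/3 + 12/7) = -6 - 41/21 = -167/21 ≈ -7.9524)
u(16)*t = (6 + 16²)²*(-167/21) = (6 + 256)²*(-167/21) = 262²*(-167/21) = 68644*(-167/21) = -11463548/21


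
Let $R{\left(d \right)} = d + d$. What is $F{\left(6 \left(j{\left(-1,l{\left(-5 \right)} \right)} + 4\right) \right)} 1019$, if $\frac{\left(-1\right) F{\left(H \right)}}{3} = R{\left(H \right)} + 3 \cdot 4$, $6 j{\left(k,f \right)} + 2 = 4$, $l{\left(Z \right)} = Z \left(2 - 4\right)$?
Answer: $-195648$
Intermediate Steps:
$l{\left(Z \right)} = - 2 Z$ ($l{\left(Z \right)} = Z \left(-2\right) = - 2 Z$)
$R{\left(d \right)} = 2 d$
$j{\left(k,f \right)} = \frac{1}{3}$ ($j{\left(k,f \right)} = - \frac{1}{3} + \frac{1}{6} \cdot 4 = - \frac{1}{3} + \frac{2}{3} = \frac{1}{3}$)
$F{\left(H \right)} = -36 - 6 H$ ($F{\left(H \right)} = - 3 \left(2 H + 3 \cdot 4\right) = - 3 \left(2 H + 12\right) = - 3 \left(12 + 2 H\right) = -36 - 6 H$)
$F{\left(6 \left(j{\left(-1,l{\left(-5 \right)} \right)} + 4\right) \right)} 1019 = \left(-36 - 6 \cdot 6 \left(\frac{1}{3} + 4\right)\right) 1019 = \left(-36 - 6 \cdot 6 \cdot \frac{13}{3}\right) 1019 = \left(-36 - 156\right) 1019 = \left(-192\right) 1019 = -195648$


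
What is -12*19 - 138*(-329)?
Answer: 45174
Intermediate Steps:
-12*19 - 138*(-329) = -228 + 45402 = 45174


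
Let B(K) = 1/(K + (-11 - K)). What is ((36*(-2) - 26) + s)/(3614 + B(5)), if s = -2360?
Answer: -27038/39753 ≈ -0.68015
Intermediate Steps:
B(K) = -1/11 (B(K) = 1/(-11) = -1/11)
((36*(-2) - 26) + s)/(3614 + B(5)) = ((36*(-2) - 26) - 2360)/(3614 - 1/11) = ((-72 - 26) - 2360)/(39753/11) = (-98 - 2360)*(11/39753) = -2458*11/39753 = -27038/39753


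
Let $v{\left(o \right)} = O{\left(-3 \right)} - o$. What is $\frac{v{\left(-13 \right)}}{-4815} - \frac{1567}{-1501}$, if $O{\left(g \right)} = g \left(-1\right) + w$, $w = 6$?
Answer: $\frac{7512083}{7227315} \approx 1.0394$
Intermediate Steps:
$O{\left(g \right)} = 6 - g$ ($O{\left(g \right)} = g \left(-1\right) + 6 = - g + 6 = 6 - g$)
$v{\left(o \right)} = 9 - o$ ($v{\left(o \right)} = \left(6 - -3\right) - o = \left(6 + 3\right) - o = 9 - o$)
$\frac{v{\left(-13 \right)}}{-4815} - \frac{1567}{-1501} = \frac{9 - -13}{-4815} - \frac{1567}{-1501} = \left(9 + 13\right) \left(- \frac{1}{4815}\right) - - \frac{1567}{1501} = 22 \left(- \frac{1}{4815}\right) + \frac{1567}{1501} = - \frac{22}{4815} + \frac{1567}{1501} = \frac{7512083}{7227315}$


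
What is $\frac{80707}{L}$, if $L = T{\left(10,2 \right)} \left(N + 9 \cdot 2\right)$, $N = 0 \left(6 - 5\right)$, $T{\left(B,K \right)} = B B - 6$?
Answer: $\frac{80707}{1692} \approx 47.699$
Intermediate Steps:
$T{\left(B,K \right)} = -6 + B^{2}$ ($T{\left(B,K \right)} = B^{2} - 6 = -6 + B^{2}$)
$N = 0$ ($N = 0 \cdot 1 = 0$)
$L = 1692$ ($L = \left(-6 + 10^{2}\right) \left(0 + 9 \cdot 2\right) = \left(-6 + 100\right) \left(0 + 18\right) = 94 \cdot 18 = 1692$)
$\frac{80707}{L} = \frac{80707}{1692}$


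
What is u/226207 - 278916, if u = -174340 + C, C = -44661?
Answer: -63092970613/226207 ≈ -2.7892e+5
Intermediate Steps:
u = -219001 (u = -174340 - 44661 = -219001)
u/226207 - 278916 = -219001/226207 - 278916 = -63092970613/226207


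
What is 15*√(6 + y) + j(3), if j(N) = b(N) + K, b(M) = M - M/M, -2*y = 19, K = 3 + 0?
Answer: 5 + 15*I*√14/2 ≈ 5.0 + 28.062*I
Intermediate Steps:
K = 3
y = -19/2 (y = -½*19 = -19/2 ≈ -9.5000)
b(M) = -1 + M (b(M) = M - 1*1 = M - 1 = -1 + M)
j(N) = 2 + N (j(N) = (-1 + N) + 3 = 2 + N)
15*√(6 + y) + j(3) = 15*√(6 - 19/2) + (2 + 3) = 15*√(-7/2) + 5 = 15*(I*√14/2) + 5 = 15*I*√14/2 + 5 = 5 + 15*I*√14/2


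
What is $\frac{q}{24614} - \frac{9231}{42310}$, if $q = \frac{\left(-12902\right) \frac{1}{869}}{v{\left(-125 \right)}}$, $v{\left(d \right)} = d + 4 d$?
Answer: $- \frac{12340388145763}{56562033591250} \approx -0.21817$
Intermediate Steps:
$v{\left(d \right)} = 5 d$
$q = \frac{12902}{543125}$ ($q = \frac{\left(-12902\right) \frac{1}{869}}{5 \left(-125\right)} = \frac{\left(-12902\right) \frac{1}{869}}{-625} = \left(- \frac{12902}{869}\right) \left(- \frac{1}{625}\right) = \frac{12902}{543125} \approx 0.023755$)
$\frac{q}{24614} - \frac{9231}{42310} = \frac{12902}{543125 \cdot 24614} - \frac{9231}{42310} = \frac{12902}{543125} \cdot \frac{1}{24614} - \frac{9231}{42310} = \frac{6451}{6684239375} - \frac{9231}{42310} = - \frac{12340388145763}{56562033591250}$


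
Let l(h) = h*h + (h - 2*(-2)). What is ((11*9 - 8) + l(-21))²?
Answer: 265225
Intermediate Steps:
l(h) = 4 + h + h² (l(h) = h² + (h + 4) = h² + (4 + h) = 4 + h + h²)
((11*9 - 8) + l(-21))² = ((11*9 - 8) + (4 - 21 + (-21)²))² = ((99 - 8) + (4 - 21 + 441))² = (91 + 424)² = 515² = 265225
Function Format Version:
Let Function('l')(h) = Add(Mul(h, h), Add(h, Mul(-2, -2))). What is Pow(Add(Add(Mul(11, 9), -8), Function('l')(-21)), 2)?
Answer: 265225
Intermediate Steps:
Function('l')(h) = Add(4, h, Pow(h, 2)) (Function('l')(h) = Add(Pow(h, 2), Add(h, 4)) = Add(Pow(h, 2), Add(4, h)) = Add(4, h, Pow(h, 2)))
Pow(Add(Add(Mul(11, 9), -8), Function('l')(-21)), 2) = Pow(Add(Add(Mul(11, 9), -8), Add(4, -21, Pow(-21, 2))), 2) = Pow(Add(Add(99, -8), Add(4, -21, 441)), 2) = Pow(Add(91, 424), 2) = Pow(515, 2) = 265225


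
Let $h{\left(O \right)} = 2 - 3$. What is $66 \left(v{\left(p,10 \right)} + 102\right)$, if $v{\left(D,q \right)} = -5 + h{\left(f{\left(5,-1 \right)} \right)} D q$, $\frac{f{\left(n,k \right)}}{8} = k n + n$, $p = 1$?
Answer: $5742$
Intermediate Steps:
$f{\left(n,k \right)} = 8 n + 8 k n$ ($f{\left(n,k \right)} = 8 \left(k n + n\right) = 8 \left(n + k n\right) = 8 n + 8 k n$)
$h{\left(O \right)} = -1$
$v{\left(D,q \right)} = -5 - D q$
$66 \left(v{\left(p,10 \right)} + 102\right) = 66 \left(\left(-5 - 1 \cdot 10\right) + 102\right) = 66 \left(\left(-5 - 10\right) + 102\right) = 66 \left(-15 + 102\right) = 66 \cdot 87 = 5742$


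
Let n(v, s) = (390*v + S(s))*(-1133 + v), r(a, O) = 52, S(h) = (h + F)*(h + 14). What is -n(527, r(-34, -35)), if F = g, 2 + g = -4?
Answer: 126390996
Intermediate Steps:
g = -6 (g = -2 - 4 = -6)
F = -6
S(h) = (-6 + h)*(14 + h) (S(h) = (h - 6)*(h + 14) = (-6 + h)*(14 + h))
n(v, s) = (-1133 + v)*(-84 + s² + 8*s + 390*v) (n(v, s) = (390*v + (-84 + s² + 8*s))*(-1133 + v) = (-84 + s² + 8*s + 390*v)*(-1133 + v) = (-1133 + v)*(-84 + s² + 8*s + 390*v))
-n(527, r(-34, -35)) = -(95172 - 441870*527 - 9064*52 - 1133*52² + 390*527² + 527*(-84 + 52² + 8*52)) = -(95172 - 232865490 - 471328 - 1133*2704 + 390*277729 + 527*(-84 + 2704 + 416)) = -(95172 - 232865490 - 471328 - 3063632 + 108314310 + 527*3036) = -(95172 - 232865490 - 471328 - 3063632 + 108314310 + 1599972) = -1*(-126390996) = 126390996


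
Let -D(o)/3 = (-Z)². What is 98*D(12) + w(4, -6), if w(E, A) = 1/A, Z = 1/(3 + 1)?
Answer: -445/24 ≈ -18.542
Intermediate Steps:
Z = ¼ (Z = 1/4 = ¼ ≈ 0.25000)
D(o) = -3/16 (D(o) = -3*(-1*¼)² = -3*(-¼)² = -3*1/16 = -3/16)
98*D(12) + w(4, -6) = 98*(-3/16) + 1/(-6) = -147/8 - ⅙ = -445/24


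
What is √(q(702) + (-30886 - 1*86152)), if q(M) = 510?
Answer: 4*I*√7283 ≈ 341.36*I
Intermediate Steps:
√(q(702) + (-30886 - 1*86152)) = √(510 + (-30886 - 1*86152)) = √(510 + (-30886 - 86152)) = √(510 - 117038) = √(-116528) = 4*I*√7283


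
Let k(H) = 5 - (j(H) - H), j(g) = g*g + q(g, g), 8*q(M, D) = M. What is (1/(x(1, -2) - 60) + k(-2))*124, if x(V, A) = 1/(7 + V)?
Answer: -45539/479 ≈ -95.071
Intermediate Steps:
q(M, D) = M/8
j(g) = g² + g/8 (j(g) = g*g + g/8 = g² + g/8)
k(H) = 5 + H - H*(⅛ + H) (k(H) = 5 - (H*(⅛ + H) - H) = 5 - (-H + H*(⅛ + H)) = 5 + (H - H*(⅛ + H)) = 5 + H - H*(⅛ + H))
(1/(x(1, -2) - 60) + k(-2))*124 = (1/(1/(7 + 1) - 60) + (5 - 1*(-2)² + (7/8)*(-2)))*124 = (1/(1/8 - 60) + (5 - 1*4 - 7/4))*124 = (1/(⅛ - 60) + (5 - 4 - 7/4))*124 = (1/(-479/8) - ¾)*124 = (-8/479 - ¾)*124 = -1469/1916*124 = -45539/479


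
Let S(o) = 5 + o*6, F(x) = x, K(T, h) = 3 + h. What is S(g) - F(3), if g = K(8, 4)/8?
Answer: 29/4 ≈ 7.2500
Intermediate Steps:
g = 7/8 (g = (3 + 4)/8 = 7*(⅛) = 7/8 ≈ 0.87500)
S(o) = 5 + 6*o
S(g) - F(3) = (5 + 6*(7/8)) - 1*3 = (5 + 21/4) - 3 = 41/4 - 3 = 29/4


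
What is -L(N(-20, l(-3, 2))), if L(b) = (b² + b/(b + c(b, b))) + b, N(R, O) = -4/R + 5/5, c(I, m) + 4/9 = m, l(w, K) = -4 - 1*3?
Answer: -3579/1100 ≈ -3.2536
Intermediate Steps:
l(w, K) = -7 (l(w, K) = -4 - 3 = -7)
c(I, m) = -4/9 + m
N(R, O) = 1 - 4/R (N(R, O) = -4/R + 5*(⅕) = -4/R + 1 = 1 - 4/R)
L(b) = b + b² + b/(-4/9 + 2*b) (L(b) = (b² + b/(b + (-4/9 + b))) + b = (b² + b/(-4/9 + 2*b)) + b = b + b² + b/(-4/9 + 2*b))
-L(N(-20, l(-3, 2))) = -(-4 - 20)/(-20)*(5 + 14*((-4 - 20)/(-20)) + 18*((-4 - 20)/(-20))²)/(2*(-2 + 9*((-4 - 20)/(-20)))) = -(-1/20*(-24))*(5 + 14*(-1/20*(-24)) + 18*(-1/20*(-24))²)/(2*(-2 + 9*(-1/20*(-24)))) = -6*(5 + 14*(6/5) + 18*(6/5)²)/(2*5*(-2 + 9*(6/5))) = -6*(5 + 84/5 + 18*(36/25))/(2*5*(-2 + 54/5)) = -6*(5 + 84/5 + 648/25)/(2*5*44/5) = -6*5*1193/(2*5*44*25) = -1*3579/1100 = -3579/1100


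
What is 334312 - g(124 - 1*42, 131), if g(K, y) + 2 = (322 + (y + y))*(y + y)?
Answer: 181306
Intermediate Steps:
g(K, y) = -2 + 2*y*(322 + 2*y) (g(K, y) = -2 + (322 + (y + y))*(y + y) = -2 + (322 + 2*y)*(2*y) = -2 + 2*y*(322 + 2*y))
334312 - g(124 - 1*42, 131) = 334312 - (-2 + 4*131² + 644*131) = 334312 - (-2 + 4*17161 + 84364) = 334312 - (-2 + 68644 + 84364) = 334312 - 1*153006 = 334312 - 153006 = 181306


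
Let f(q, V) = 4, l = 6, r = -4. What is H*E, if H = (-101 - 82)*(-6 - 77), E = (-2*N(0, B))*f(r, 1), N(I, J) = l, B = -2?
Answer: -729072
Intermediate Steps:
N(I, J) = 6
E = -48 (E = -2*6*4 = -12*4 = -48)
H = 15189 (H = -183*(-83) = 15189)
H*E = 15189*(-48) = -729072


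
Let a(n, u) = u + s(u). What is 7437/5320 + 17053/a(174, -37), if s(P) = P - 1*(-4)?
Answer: -1288591/5320 ≈ -242.22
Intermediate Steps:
s(P) = 4 + P (s(P) = P + 4 = 4 + P)
a(n, u) = 4 + 2*u (a(n, u) = u + (4 + u) = 4 + 2*u)
7437/5320 + 17053/a(174, -37) = 7437/5320 + 17053/(4 + 2*(-37)) = 7437*(1/5320) + 17053/(4 - 74) = 7437/5320 + 17053/(-70) = 7437/5320 + 17053*(-1/70) = 7437/5320 - 17053/70 = -1288591/5320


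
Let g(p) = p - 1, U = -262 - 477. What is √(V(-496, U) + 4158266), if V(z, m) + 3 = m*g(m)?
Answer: √4705123 ≈ 2169.1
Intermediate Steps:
U = -739
g(p) = -1 + p
V(z, m) = -3 + m*(-1 + m)
√(V(-496, U) + 4158266) = √((-3 - 739*(-1 - 739)) + 4158266) = √((-3 - 739*(-740)) + 4158266) = √((-3 + 546860) + 4158266) = √(546857 + 4158266) = √4705123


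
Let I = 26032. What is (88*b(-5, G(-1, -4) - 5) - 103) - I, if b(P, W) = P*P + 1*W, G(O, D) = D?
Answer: -24727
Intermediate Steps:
b(P, W) = W + P**2 (b(P, W) = P**2 + W = W + P**2)
(88*b(-5, G(-1, -4) - 5) - 103) - I = (88*((-4 - 5) + (-5)**2) - 103) - 1*26032 = (88*(-9 + 25) - 103) - 26032 = (88*16 - 103) - 26032 = (1408 - 103) - 26032 = 1305 - 26032 = -24727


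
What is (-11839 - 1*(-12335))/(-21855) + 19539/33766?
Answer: 13234739/23805030 ≈ 0.55596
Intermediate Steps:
(-11839 - 1*(-12335))/(-21855) + 19539/33766 = (-11839 + 12335)*(-1/21855) + 19539*(1/33766) = 496*(-1/21855) + 19539/33766 = -16/705 + 19539/33766 = 13234739/23805030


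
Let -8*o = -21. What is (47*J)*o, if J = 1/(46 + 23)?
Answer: 329/184 ≈ 1.7880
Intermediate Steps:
J = 1/69 ≈ 0.014493
o = 21/8 (o = -⅛*(-21) = 21/8 ≈ 2.6250)
(47*J)*o = (47*(1/69))*(21/8) = (47/69)*(21/8) = 329/184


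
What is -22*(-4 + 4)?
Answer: 0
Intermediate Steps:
-22*(-4 + 4) = -0 = -22*0 = 0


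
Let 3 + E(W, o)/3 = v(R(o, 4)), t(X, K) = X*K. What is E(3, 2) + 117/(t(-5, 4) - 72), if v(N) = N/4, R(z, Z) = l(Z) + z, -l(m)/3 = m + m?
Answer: -2463/92 ≈ -26.772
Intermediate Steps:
l(m) = -6*m (l(m) = -3*(m + m) = -6*m)
R(z, Z) = z - 6*Z (R(z, Z) = -6*Z + z = z - 6*Z)
v(N) = N/4 (v(N) = N*(1/4) = N/4)
t(X, K) = K*X
E(W, o) = -27 + 3*o/4 (E(W, o) = -9 + 3*((o - 6*4)/4) = -9 + 3*((o - 24)/4) = -9 + 3*((-24 + o)/4) = -9 + 3*(-6 + o/4) = -9 + (-18 + 3*o/4) = -27 + 3*o/4)
E(3, 2) + 117/(t(-5, 4) - 72) = (-27 + (3/4)*2) + 117/(4*(-5) - 72) = (-27 + 3/2) + 117/(-20 - 72) = -51/2 + 117/(-92) = -51/2 - 1/92*117 = -51/2 - 117/92 = -2463/92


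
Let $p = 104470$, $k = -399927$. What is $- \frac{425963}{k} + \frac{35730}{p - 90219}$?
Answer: $\frac{20359790423}{5699359677} \approx 3.5723$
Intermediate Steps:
$- \frac{425963}{k} + \frac{35730}{p - 90219} = - \frac{425963}{-399927} + \frac{35730}{104470 - 90219} = \left(-425963\right) \left(- \frac{1}{399927}\right) + \frac{35730}{104470 - 90219} = \frac{425963}{399927} + \frac{35730}{14251} = \frac{20359790423}{5699359677}$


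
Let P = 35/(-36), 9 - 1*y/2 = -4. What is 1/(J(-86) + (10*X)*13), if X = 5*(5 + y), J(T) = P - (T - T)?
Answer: 36/725365 ≈ 4.9630e-5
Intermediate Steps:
y = 26 (y = 18 - 2*(-4) = 18 + 8 = 26)
P = -35/36 (P = 35*(-1/36) = -35/36 ≈ -0.97222)
J(T) = -35/36 (J(T) = -35/36 - (T - T) = -35/36 - 1*0 = -35/36 + 0 = -35/36)
X = 155 (X = 5*(5 + 26) = 5*31 = 155)
1/(J(-86) + (10*X)*13) = 1/(-35/36 + (10*155)*13) = 1/(-35/36 + 1550*13) = 1/(-35/36 + 20150) = 1/(725365/36) = 36/725365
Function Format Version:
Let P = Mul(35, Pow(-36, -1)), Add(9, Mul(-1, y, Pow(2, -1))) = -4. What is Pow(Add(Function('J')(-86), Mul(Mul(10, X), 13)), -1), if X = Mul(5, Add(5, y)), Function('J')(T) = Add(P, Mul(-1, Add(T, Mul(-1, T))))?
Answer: Rational(36, 725365) ≈ 4.9630e-5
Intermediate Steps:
y = 26 (y = Add(18, Mul(-2, -4)) = Add(18, 8) = 26)
P = Rational(-35, 36) (P = Mul(35, Rational(-1, 36)) = Rational(-35, 36) ≈ -0.97222)
Function('J')(T) = Rational(-35, 36) (Function('J')(T) = Add(Rational(-35, 36), Mul(-1, Add(T, Mul(-1, T)))) = Add(Rational(-35, 36), Mul(-1, 0)) = Add(Rational(-35, 36), 0) = Rational(-35, 36))
X = 155 (X = Mul(5, Add(5, 26)) = Mul(5, 31) = 155)
Pow(Add(Function('J')(-86), Mul(Mul(10, X), 13)), -1) = Pow(Add(Rational(-35, 36), Mul(Mul(10, 155), 13)), -1) = Pow(Add(Rational(-35, 36), Mul(1550, 13)), -1) = Pow(Add(Rational(-35, 36), 20150), -1) = Pow(Rational(725365, 36), -1) = Rational(36, 725365)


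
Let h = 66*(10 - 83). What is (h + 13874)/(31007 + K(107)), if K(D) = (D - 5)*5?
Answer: 9056/31517 ≈ 0.28734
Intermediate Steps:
K(D) = -25 + 5*D (K(D) = (-5 + D)*5 = -25 + 5*D)
h = -4818 (h = 66*(-73) = -4818)
(h + 13874)/(31007 + K(107)) = (-4818 + 13874)/(31007 + (-25 + 5*107)) = 9056/(31007 + (-25 + 535)) = 9056/(31007 + 510) = 9056/31517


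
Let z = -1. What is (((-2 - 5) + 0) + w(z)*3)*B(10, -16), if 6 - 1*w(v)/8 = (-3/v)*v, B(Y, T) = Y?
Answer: 2090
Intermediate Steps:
w(v) = 72 (w(v) = 48 - 8*(-3/v)*v = 48 - 8*(-3) = 48 + 24 = 72)
(((-2 - 5) + 0) + w(z)*3)*B(10, -16) = (((-2 - 5) + 0) + 72*3)*10 = ((-7 + 0) + 216)*10 = (-7 + 216)*10 = 209*10 = 2090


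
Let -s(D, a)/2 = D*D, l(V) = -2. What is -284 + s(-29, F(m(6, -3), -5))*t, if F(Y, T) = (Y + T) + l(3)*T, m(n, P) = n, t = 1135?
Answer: -1909354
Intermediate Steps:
F(Y, T) = Y - T (F(Y, T) = (Y + T) - 2*T = (T + Y) - 2*T = Y - T)
s(D, a) = -2*D² (s(D, a) = -2*D*D = -2*D²)
-284 + s(-29, F(m(6, -3), -5))*t = -284 - 2*(-29)²*1135 = -284 - 2*841*1135 = -284 - 1682*1135 = -284 - 1909070 = -1909354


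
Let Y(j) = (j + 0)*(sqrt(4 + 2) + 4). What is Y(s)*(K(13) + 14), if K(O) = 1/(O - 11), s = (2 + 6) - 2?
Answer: 348 + 87*sqrt(6) ≈ 561.11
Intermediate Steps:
s = 6 (s = 8 - 2 = 6)
K(O) = 1/(-11 + O)
Y(j) = j*(4 + sqrt(6)) (Y(j) = j*(sqrt(6) + 4) = j*(4 + sqrt(6)))
Y(s)*(K(13) + 14) = (6*(4 + sqrt(6)))*(1/(-11 + 13) + 14) = (24 + 6*sqrt(6))*(1/2 + 14) = (24 + 6*sqrt(6))*(29/2) = 348 + 87*sqrt(6)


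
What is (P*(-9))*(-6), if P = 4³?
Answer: 3456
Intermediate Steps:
P = 64
(P*(-9))*(-6) = (64*(-9))*(-6) = -576*(-6) = 3456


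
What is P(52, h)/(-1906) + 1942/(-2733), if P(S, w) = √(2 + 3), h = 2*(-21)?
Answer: -1942/2733 - √5/1906 ≈ -0.71175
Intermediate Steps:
h = -42
P(S, w) = √5
P(52, h)/(-1906) + 1942/(-2733) = √5/(-1906) + 1942/(-2733) = √5*(-1/1906) + 1942*(-1/2733) = -√5/1906 - 1942/2733 = -1942/2733 - √5/1906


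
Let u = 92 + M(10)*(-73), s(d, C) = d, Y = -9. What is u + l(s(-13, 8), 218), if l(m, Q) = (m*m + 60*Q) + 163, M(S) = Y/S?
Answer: 135697/10 ≈ 13570.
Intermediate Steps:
M(S) = -9/S
l(m, Q) = 163 + m**2 + 60*Q (l(m, Q) = (m**2 + 60*Q) + 163 = 163 + m**2 + 60*Q)
u = 1577/10 (u = 92 - 9/10*(-73) = 92 + 657/10 = 1577/10 ≈ 157.70)
u + l(s(-13, 8), 218) = 1577/10 + (163 + (-13)**2 + 60*218) = 1577/10 + (163 + 169 + 13080) = 1577/10 + 13412 = 135697/10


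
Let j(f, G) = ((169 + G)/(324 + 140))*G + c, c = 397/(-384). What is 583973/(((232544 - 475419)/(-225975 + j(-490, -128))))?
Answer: 10135334964781/18652800 ≈ 5.4337e+5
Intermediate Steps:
c = -397/384 (c = 397*(-1/384) = -397/384 ≈ -1.0339)
j(f, G) = -397/384 + G*(169/464 + G/464) (j(f, G) = ((169 + G)/(324 + 140))*G - 397/384 = ((169 + G)/464)*G - 397/384 = ((169 + G)*(1/464))*G - 397/384 = (169/464 + G/464)*G - 397/384 = G*(169/464 + G/464) - 397/384 = -397/384 + G*(169/464 + G/464))
583973/(((232544 - 475419)/(-225975 + j(-490, -128)))) = 583973/(((232544 - 475419)/(-225975 + (-397/384 + (1/464)*(-128)² + (169/464)*(-128))))) = 583973/((-242875/(-225975 + (-397/384 + (1/464)*16384 - 1352/29)))) = 583973/((-242875/(-225975 + (-397/384 + 1024/29 - 1352/29)))) = 583973/((-242875/(-225975 - 137465/11136))) = 583973/((-242875/(-2516595065/11136))) = 583973/((-242875*(-11136/2516595065))) = 583973/(540931200/503319013) = 583973*(503319013/540931200) = 10135334964781/18652800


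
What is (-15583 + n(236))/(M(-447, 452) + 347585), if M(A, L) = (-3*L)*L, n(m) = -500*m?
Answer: 133583/265327 ≈ 0.50347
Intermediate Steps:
M(A, L) = -3*L²
(-15583 + n(236))/(M(-447, 452) + 347585) = (-15583 - 500*236)/(-3*452² + 347585) = (-15583 - 118000)/(-3*204304 + 347585) = -133583/(-612912 + 347585) = -133583/(-265327) = -133583*(-1/265327) = 133583/265327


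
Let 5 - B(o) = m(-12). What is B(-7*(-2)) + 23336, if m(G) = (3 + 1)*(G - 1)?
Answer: 23393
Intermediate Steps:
m(G) = -4 + 4*G (m(G) = 4*(-1 + G) = -4 + 4*G)
B(o) = 57 (B(o) = 5 - (-4 + 4*(-12)) = 5 - (-4 - 48) = 5 - 1*(-52) = 5 + 52 = 57)
B(-7*(-2)) + 23336 = 57 + 23336 = 23393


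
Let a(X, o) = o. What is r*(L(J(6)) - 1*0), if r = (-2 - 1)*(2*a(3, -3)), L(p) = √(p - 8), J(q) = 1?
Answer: 18*I*√7 ≈ 47.624*I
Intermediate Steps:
L(p) = √(-8 + p)
r = 18 (r = (-2 - 1)*(2*(-3)) = -3*(-6) = 18)
r*(L(J(6)) - 1*0) = 18*(√(-8 + 1) - 1*0) = 18*(√(-7) + 0) = 18*(I*√7 + 0) = 18*(I*√7) = 18*I*√7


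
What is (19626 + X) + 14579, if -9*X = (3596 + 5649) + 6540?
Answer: 292060/9 ≈ 32451.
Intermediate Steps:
X = -15785/9 (X = -((3596 + 5649) + 6540)/9 = -(9245 + 6540)/9 = -1/9*15785 = -15785/9 ≈ -1753.9)
(19626 + X) + 14579 = (19626 - 15785/9) + 14579 = 160849/9 + 14579 = 292060/9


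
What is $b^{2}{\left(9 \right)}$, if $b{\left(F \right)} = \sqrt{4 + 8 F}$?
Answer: $76$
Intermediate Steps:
$b^{2}{\left(9 \right)} = \left(2 \sqrt{1 + 2 \cdot 9}\right)^{2} = \left(2 \sqrt{1 + 18}\right)^{2} = \left(2 \sqrt{19}\right)^{2} = 76$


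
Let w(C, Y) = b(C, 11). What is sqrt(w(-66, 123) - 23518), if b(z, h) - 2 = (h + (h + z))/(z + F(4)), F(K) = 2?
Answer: 9*I*sqrt(4645)/4 ≈ 153.35*I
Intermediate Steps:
b(z, h) = 2 + (z + 2*h)/(2 + z) (b(z, h) = 2 + (h + (h + z))/(z + 2) = 2 + (z + 2*h)/(2 + z))
w(C, Y) = (26 + 3*C)/(2 + C) (w(C, Y) = (4 + 2*11 + 3*C)/(2 + C) = (4 + 22 + 3*C)/(2 + C) = (26 + 3*C)/(2 + C))
sqrt(w(-66, 123) - 23518) = sqrt((26 + 3*(-66))/(2 - 66) - 23518) = sqrt((26 - 198)/(-64) - 23518) = sqrt(-1/64*(-172) - 23518) = sqrt(43/16 - 23518) = sqrt(-376245/16) = 9*I*sqrt(4645)/4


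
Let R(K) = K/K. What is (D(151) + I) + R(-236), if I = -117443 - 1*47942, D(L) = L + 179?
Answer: -165054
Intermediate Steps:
R(K) = 1
D(L) = 179 + L
I = -165385 (I = -117443 - 47942 = -165385)
(D(151) + I) + R(-236) = ((179 + 151) - 165385) + 1 = (330 - 165385) + 1 = -165055 + 1 = -165054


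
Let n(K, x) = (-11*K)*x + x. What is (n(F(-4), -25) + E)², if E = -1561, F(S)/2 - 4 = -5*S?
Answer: 134884996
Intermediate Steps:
F(S) = 8 - 10*S (F(S) = 8 + 2*(-5*S) = 8 - 10*S)
n(K, x) = x - 11*K*x (n(K, x) = -11*K*x + x = x - 11*K*x)
(n(F(-4), -25) + E)² = (-25*(1 - 11*(8 - 10*(-4))) - 1561)² = (-25*(1 - 11*(8 + 40)) - 1561)² = (-25*(1 - 11*48) - 1561)² = (-25*(1 - 528) - 1561)² = (-25*(-527) - 1561)² = (13175 - 1561)² = 11614² = 134884996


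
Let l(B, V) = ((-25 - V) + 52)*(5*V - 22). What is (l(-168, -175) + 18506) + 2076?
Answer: -160612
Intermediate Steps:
l(B, V) = (-22 + 5*V)*(27 - V) (l(B, V) = (27 - V)*(-22 + 5*V) = (-22 + 5*V)*(27 - V))
(l(-168, -175) + 18506) + 2076 = ((-594 - 5*(-175)² + 157*(-175)) + 18506) + 2076 = ((-594 - 5*30625 - 27475) + 18506) + 2076 = ((-594 - 153125 - 27475) + 18506) + 2076 = (-181194 + 18506) + 2076 = -162688 + 2076 = -160612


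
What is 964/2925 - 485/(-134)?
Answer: 1547801/391950 ≈ 3.9490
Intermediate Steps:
964/2925 - 485/(-134) = 964*(1/2925) - 485*(-1/134) = 964/2925 + 485/134 = 1547801/391950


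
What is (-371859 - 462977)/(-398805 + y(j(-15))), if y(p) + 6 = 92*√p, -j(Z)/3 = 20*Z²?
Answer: 110980593332/53054825907 + 768049120*I*√15/53054825907 ≈ 2.0918 + 0.056067*I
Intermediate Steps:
j(Z) = -60*Z²
y(p) = -6 + 92*√p
(-371859 - 462977)/(-398805 + y(j(-15))) = (-371859 - 462977)/(-398805 + (-6 + 92*√(-60*(-15)²))) = -834836/(-398805 + (-6 + 92*√(-60*225))) = -834836/(-398805 + (-6 + 92*√(-13500))) = -834836/(-398805 + (-6 + 92*(30*I*√15))) = -834836/(-398805 + (-6 + 2760*I*√15)) = -834836/(-398811 + 2760*I*√15)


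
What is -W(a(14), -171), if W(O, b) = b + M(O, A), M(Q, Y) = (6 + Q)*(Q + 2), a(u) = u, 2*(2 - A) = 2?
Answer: -149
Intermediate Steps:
A = 1 (A = 2 - ½*2 = 2 - 1 = 1)
M(Q, Y) = (2 + Q)*(6 + Q) (M(Q, Y) = (6 + Q)*(2 + Q) = (2 + Q)*(6 + Q))
W(O, b) = 12 + b + O² + 8*O (W(O, b) = b + (12 + O² + 8*O) = 12 + b + O² + 8*O)
-W(a(14), -171) = -(12 - 171 + 14² + 8*14) = -(12 - 171 + 196 + 112) = -1*149 = -149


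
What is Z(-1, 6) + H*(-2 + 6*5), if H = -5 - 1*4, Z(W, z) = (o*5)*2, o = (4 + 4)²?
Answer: 388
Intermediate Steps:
o = 64 (o = 8² = 64)
Z(W, z) = 640 (Z(W, z) = (64*5)*2 = 320*2 = 640)
H = -9 (H = -5 - 4 = -9)
Z(-1, 6) + H*(-2 + 6*5) = 640 - 9*(-2 + 6*5) = 640 - 9*(-2 + 30) = 640 - 9*28 = 640 - 252 = 388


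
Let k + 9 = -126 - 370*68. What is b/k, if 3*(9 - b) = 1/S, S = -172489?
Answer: -4657204/13089327765 ≈ -0.00035580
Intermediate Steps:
k = -25295 (k = -9 + (-126 - 370*68) = -9 + (-126 - 25160) = -9 - 25286 = -25295)
b = 4657204/517467 (b = 9 - ⅓/(-172489) = 9 - ⅓*(-1/172489) = 9 + 1/517467 = 4657204/517467 ≈ 9.0000)
b/k = (4657204/517467)/(-25295) = (4657204/517467)*(-1/25295) = -4657204/13089327765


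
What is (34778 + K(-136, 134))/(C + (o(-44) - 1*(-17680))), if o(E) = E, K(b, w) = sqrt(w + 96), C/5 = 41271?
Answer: 34778/223991 + sqrt(230)/223991 ≈ 0.15533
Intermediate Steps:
C = 206355 (C = 5*41271 = 206355)
K(b, w) = sqrt(96 + w)
(34778 + K(-136, 134))/(C + (o(-44) - 1*(-17680))) = (34778 + sqrt(96 + 134))/(206355 + (-44 - 1*(-17680))) = (34778 + sqrt(230))/(206355 + (-44 + 17680)) = (34778 + sqrt(230))/(206355 + 17636) = (34778 + sqrt(230))/223991 = (34778 + sqrt(230))*(1/223991) = 34778/223991 + sqrt(230)/223991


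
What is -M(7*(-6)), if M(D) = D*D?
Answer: -1764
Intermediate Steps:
M(D) = D²
-M(7*(-6)) = -(7*(-6))² = -1*(-42)² = -1*1764 = -1764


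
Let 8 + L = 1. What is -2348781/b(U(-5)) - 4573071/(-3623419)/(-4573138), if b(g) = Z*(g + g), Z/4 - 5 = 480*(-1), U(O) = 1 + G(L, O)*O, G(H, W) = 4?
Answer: -19460114773878791091/598191263789474200 ≈ -32.532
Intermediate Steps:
L = -7 (L = -8 + 1 = -7)
U(O) = 1 + 4*O
Z = -1900 (Z = 20 + 4*(480*(-1)) = 20 + 4*(-480) = 20 - 1920 = -1900)
b(g) = -3800*g (b(g) = -1900*(g + g) = -3800*g)
-2348781/b(U(-5)) - 4573071/(-3623419)/(-4573138) = -2348781*(-1/(3800*(1 + 4*(-5)))) - 4573071/(-3623419)/(-4573138) = -2348781*(-1/(3800*(1 - 20))) - 4573071*(-1/3623419)*(-1/4573138) = -2348781/((-3800*(-19))) + (4573071/3623419)*(-1/4573138) = -2348781/72200 - 4573071/16570395118822 = -19460114773878791091/598191263789474200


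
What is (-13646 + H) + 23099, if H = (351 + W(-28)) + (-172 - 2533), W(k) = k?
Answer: 7071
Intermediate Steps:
H = -2382 (H = (351 - 28) + (-172 - 2533) = 323 - 2705 = -2382)
(-13646 + H) + 23099 = (-13646 - 2382) + 23099 = -16028 + 23099 = 7071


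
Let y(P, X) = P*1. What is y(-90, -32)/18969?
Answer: -30/6323 ≈ -0.0047446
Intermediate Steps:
y(P, X) = P
y(-90, -32)/18969 = -90/18969 = -90*1/18969 = -30/6323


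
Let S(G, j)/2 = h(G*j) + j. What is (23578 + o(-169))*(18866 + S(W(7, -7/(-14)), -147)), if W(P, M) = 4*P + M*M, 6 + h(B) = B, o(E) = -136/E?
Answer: 40862316181/169 ≈ 2.4179e+8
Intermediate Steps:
h(B) = -6 + B
W(P, M) = M**2 + 4*P (W(P, M) = 4*P + M**2 = M**2 + 4*P)
S(G, j) = -12 + 2*j + 2*G*j (S(G, j) = 2*((-6 + G*j) + j) = 2*(-6 + j + G*j) = -12 + 2*j + 2*G*j)
(23578 + o(-169))*(18866 + S(W(7, -7/(-14)), -147)) = (23578 - 136/(-169))*(18866 + (-12 + 2*(-147) + 2*((-7/(-14))**2 + 4*7)*(-147))) = (23578 - 136*(-1/169))*(18866 + (-12 - 294 + 2*((-7*(-1/14))**2 + 28)*(-147))) = (23578 + 136/169)*(18866 + (-12 - 294 + 2*((1/2)**2 + 28)*(-147))) = 3984818*(18866 + (-12 - 294 + 2*(1/4 + 28)*(-147)))/169 = 3984818*(18866 + (-12 - 294 + 2*(113/4)*(-147)))/169 = 3984818*(18866 + (-12 - 294 - 16611/2))/169 = 3984818*(18866 - 17223/2)/169 = (3984818/169)*(20509/2) = 40862316181/169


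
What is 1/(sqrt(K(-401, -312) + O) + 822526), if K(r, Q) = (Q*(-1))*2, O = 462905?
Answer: 822526/676548557147 - sqrt(463529)/676548557147 ≈ 1.2148e-6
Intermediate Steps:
K(r, Q) = -2*Q (K(r, Q) = -Q*2 = -2*Q)
1/(sqrt(K(-401, -312) + O) + 822526) = 1/(sqrt(-2*(-312) + 462905) + 822526) = 1/(sqrt(624 + 462905) + 822526) = 1/(sqrt(463529) + 822526) = 1/(822526 + sqrt(463529))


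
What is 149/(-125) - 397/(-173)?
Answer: 23848/21625 ≈ 1.1028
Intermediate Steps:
149/(-125) - 397/(-173) = 149*(-1/125) - 397*(-1/173) = -149/125 + 397/173 = 23848/21625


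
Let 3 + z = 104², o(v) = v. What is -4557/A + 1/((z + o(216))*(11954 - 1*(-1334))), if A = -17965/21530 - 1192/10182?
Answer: 14640365100755606483/3056859497602328 ≈ 4789.4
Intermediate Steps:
z = 10813 (z = -3 + 104² = -3 + 10816 = 10813)
A = -20858339/21921846 (A = -17965*1/21530 - 1192*1/10182 = -3593/4306 - 596/5091 = -20858339/21921846 ≈ -0.95149)
-4557/A + 1/((z + o(216))*(11954 - 1*(-1334))) = -4557/(-20858339/21921846) + 1/((10813 + 216)*(11954 - 1*(-1334))) = -4557*(-21921846/20858339) + 1/(11029*(11954 + 1334)) = 99897852222/20858339 + (1/11029)/13288 = 99897852222/20858339 + (1/11029)*(1/13288) = 99897852222/20858339 + 1/146553352 = 14640365100755606483/3056859497602328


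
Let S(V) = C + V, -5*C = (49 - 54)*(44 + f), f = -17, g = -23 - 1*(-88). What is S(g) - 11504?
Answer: -11412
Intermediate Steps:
g = 65 (g = -23 + 88 = 65)
C = 27 (C = -(49 - 54)*(44 - 17)/5 = -(-1)*27 = -⅕*(-135) = 27)
S(V) = 27 + V
S(g) - 11504 = (27 + 65) - 11504 = 92 - 11504 = -11412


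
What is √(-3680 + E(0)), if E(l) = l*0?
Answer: 4*I*√230 ≈ 60.663*I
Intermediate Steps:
E(l) = 0
√(-3680 + E(0)) = √(-3680 + 0) = √(-3680) = 4*I*√230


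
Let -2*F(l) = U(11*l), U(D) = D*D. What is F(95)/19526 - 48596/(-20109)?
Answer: -20061759733/785296668 ≈ -25.547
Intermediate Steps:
U(D) = D²
F(l) = -121*l²/2
F(95)/19526 - 48596/(-20109) = -121/2*95²/19526 - 48596/(-20109) = -121/2*9025*(1/19526) - 48596*(-1/20109) = -1092025/2*1/19526 + 48596/20109 = -1092025/39052 + 48596/20109 = -20061759733/785296668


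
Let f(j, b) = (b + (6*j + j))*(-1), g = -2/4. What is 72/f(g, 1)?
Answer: 144/5 ≈ 28.800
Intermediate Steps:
g = -1/2 (g = -2*1/4 = -1/2 ≈ -0.50000)
f(j, b) = -b - 7*j (f(j, b) = (b + 7*j)*(-1) = -b - 7*j)
72/f(g, 1) = 72/(-1*1 - 7*(-1/2)) = 72/(-1 + 7/2) = 72/(5/2) = 72*(2/5) = 144/5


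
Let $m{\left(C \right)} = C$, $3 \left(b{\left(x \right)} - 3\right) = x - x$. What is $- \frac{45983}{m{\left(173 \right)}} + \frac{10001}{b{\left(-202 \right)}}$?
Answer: $\frac{1592224}{519} \approx 3067.9$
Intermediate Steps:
$b{\left(x \right)} = 3$ ($b{\left(x \right)} = 3 + \frac{x - x}{3} = 3 + \frac{1}{3} \cdot 0 = 3 + 0 = 3$)
$- \frac{45983}{m{\left(173 \right)}} + \frac{10001}{b{\left(-202 \right)}} = - \frac{45983}{173} + \frac{10001}{3} = \frac{1592224}{519}$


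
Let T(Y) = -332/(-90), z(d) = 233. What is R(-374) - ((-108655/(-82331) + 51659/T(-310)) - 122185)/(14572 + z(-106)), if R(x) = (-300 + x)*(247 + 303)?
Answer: -2143018258696615/5781118158 ≈ -3.7069e+5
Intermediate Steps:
T(Y) = 166/45 (T(Y) = -332*(-1/90) = 166/45)
R(x) = -165000 + 550*x (R(x) = (-300 + x)*550 = -165000 + 550*x)
R(-374) - ((-108655/(-82331) + 51659/T(-310)) - 122185)/(14572 + z(-106)) = (-165000 + 550*(-374)) - ((-108655/(-82331) + 51659/(166/45)) - 122185)/(14572 + 233) = (-165000 - 205700) - ((-108655*(-1/82331) + 51659*(45/166)) - 122185)/14805 = -370700 - ((108655/82331 + 2324655/166) - 122185)/14805 = -370700 - (191409207535/13666946 - 122185)/14805 = -370700 - (-1478486589475)/(13666946*14805) = -370700 - 1*(-42242473985/5781118158) = -370700 + 42242473985/5781118158 = -2143018258696615/5781118158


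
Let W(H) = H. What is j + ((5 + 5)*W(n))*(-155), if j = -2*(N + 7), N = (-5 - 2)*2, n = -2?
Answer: 3114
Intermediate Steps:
N = -14 (N = -7*2 = -14)
j = 14 (j = -2*(-14 + 7) = -2*(-7) = 14)
j + ((5 + 5)*W(n))*(-155) = 14 + ((5 + 5)*(-2))*(-155) = 14 + (10*(-2))*(-155) = 14 - 20*(-155) = 14 + 3100 = 3114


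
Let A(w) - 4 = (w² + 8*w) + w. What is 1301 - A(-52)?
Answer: -939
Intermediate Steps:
A(w) = 4 + w² + 9*w (A(w) = 4 + ((w² + 8*w) + w) = 4 + (w² + 9*w) = 4 + w² + 9*w)
1301 - A(-52) = 1301 - (4 + (-52)² + 9*(-52)) = 1301 - (4 + 2704 - 468) = 1301 - 1*2240 = 1301 - 2240 = -939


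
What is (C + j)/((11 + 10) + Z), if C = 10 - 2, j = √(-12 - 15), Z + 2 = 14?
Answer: 8/33 + I*√3/11 ≈ 0.24242 + 0.15746*I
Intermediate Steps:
Z = 12 (Z = -2 + 14 = 12)
j = 3*I*√3 (j = √(-27) = 3*I*√3 ≈ 5.1962*I)
C = 8
(C + j)/((11 + 10) + Z) = (8 + 3*I*√3)/((11 + 10) + 12) = (8 + 3*I*√3)/(21 + 12) = (8 + 3*I*√3)/33 = 8/33 + I*√3/11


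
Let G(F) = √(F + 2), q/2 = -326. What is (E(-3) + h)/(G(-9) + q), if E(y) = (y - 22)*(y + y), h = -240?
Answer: 58680/425111 + 90*I*√7/425111 ≈ 0.13803 + 0.00056013*I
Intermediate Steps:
q = -652 (q = 2*(-326) = -652)
G(F) = √(2 + F)
E(y) = 2*y*(-22 + y) (E(y) = (-22 + y)*(2*y) = 2*y*(-22 + y))
(E(-3) + h)/(G(-9) + q) = (2*(-3)*(-22 - 3) - 240)/(√(2 - 9) - 652) = (2*(-3)*(-25) - 240)/(√(-7) - 652) = (150 - 240)/(I*√7 - 652) = -90/(-652 + I*√7)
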